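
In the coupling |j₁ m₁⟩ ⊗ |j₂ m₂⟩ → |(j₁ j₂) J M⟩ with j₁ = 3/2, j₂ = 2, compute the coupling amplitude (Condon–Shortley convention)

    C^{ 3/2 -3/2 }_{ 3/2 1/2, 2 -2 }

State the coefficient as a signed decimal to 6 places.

+0.632456

j₁+j₂−J=2  J+j₁−j₂=1  J−j₁+j₂=2  j₁+j₂+J+1=6
(j₁±m₁, j₂±m₂, J±M) = (2,1,0,4,0,3)
P² = 32/5
sum k=0..0:
  [0] +1/4 = 1/4
S = 1/4
C² = P²·S² = 2/5 ; C = +0.632456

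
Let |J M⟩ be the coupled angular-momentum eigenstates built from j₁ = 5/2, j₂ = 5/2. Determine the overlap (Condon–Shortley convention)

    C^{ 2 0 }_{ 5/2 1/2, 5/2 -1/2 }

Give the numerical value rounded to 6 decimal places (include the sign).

√[5·3!2!2!/8! · 3!2!2!3!2!2!] = √(12/7)
  +(−1)^0/∏(0,3,2,2,0,0)! = 1/24  (running 1/24)
  +(−1)^1/∏(1,2,1,1,1,1)! = -1/2  (running -11/24)
  +(−1)^2/∏(2,1,0,0,2,2)! = 1/8  (running -1/3)
⟨..|..⟩ = √(12/7)·(-1/3) = -0.436436

−√(4/21) ≈ -0.436436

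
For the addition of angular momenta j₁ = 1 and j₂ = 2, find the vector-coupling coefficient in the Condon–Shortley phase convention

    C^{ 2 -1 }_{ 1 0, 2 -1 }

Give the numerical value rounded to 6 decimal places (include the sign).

√[5·1!1!3!/6! · 1!1!1!3!1!3!] = √(3/2)
  +(−1)^0/∏(0,1,1,1,0,2)! = 1/2  (running 1/2)
  +(−1)^1/∏(1,0,0,0,1,3)! = -1/6  (running 1/3)
⟨..|..⟩ = √(3/2)·(1/3) = +0.408248

+√(1/6) = +0.408248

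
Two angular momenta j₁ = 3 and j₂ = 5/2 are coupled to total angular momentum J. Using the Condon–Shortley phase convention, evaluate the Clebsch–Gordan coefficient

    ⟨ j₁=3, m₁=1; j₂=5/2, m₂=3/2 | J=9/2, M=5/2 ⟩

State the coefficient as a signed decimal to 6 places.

triangle: 1!*5!*4!/11! = 2880/39916800
(j±m)!: 4!*2!*4!*1!*7!*2! = 11612160
prefactor² = (2J+1)*Δ*N² = 92160/11
  k=0: +1/(0!*1!*2!*4!*3!*0!) = 1/288
  k=1: −1/(1!*0!*1!*3!*4!*1!) = -1/144
Σ = -1/288  ⇒  CG² = 92160/11*(-1/288)² = 10/99
CG = −√(10/99) = -0.317821

−√(10/99) = -0.317821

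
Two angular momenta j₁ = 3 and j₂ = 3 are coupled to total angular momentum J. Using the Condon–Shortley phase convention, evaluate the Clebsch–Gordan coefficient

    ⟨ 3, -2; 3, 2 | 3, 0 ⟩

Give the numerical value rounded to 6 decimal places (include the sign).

triangle: 3!×3!×3!/10! = 216/3628800
(j±m)!: 1!×5!×5!×1!×3!×3! = 518400
prefactor² = (2J+1)×Δ×N² = 216
  k=2: +1/(2!×1!×3!×3!×0!×0!) = 1/72
  k=3: −1/(3!×0!×2!×2!×1!×1!) = -1/24
Σ = -1/36  ⇒  CG² = 216×(-1/36)² = 1/6
CG = −√(1/6) = -0.408248

−√(1/6) = -0.408248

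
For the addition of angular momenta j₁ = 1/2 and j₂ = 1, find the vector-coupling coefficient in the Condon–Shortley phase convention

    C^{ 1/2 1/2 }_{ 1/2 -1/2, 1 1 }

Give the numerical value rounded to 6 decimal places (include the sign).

−√(2/3) = -0.816497

triangle: 1!*0!*1!/3! = 1/6
(j±m)!: 0!*1!*2!*0!*1!*0! = 2
prefactor² = (2J+1)*Δ*N² = 2/3
  k=1: −1/(1!*0!*0!*1!*0!*0!) = -1
Σ = -1  ⇒  CG² = 2/3*(-1)² = 2/3
CG = −√(2/3) = -0.816497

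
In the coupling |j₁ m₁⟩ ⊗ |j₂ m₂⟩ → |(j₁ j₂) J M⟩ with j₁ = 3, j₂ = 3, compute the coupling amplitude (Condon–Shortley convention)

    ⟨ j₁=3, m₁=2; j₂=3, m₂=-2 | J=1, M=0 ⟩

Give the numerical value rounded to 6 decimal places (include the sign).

triangle: 5!*1!*1!/8! = 120/40320
(j±m)!: 5!*1!*1!*5!*1!*1! = 14400
prefactor² = (2J+1)*Δ*N² = 900/7
  k=0: +1/(0!*5!*1!*1!*0!*0!) = 1/120
  k=1: −1/(1!*4!*0!*0!*1!*1!) = -1/24
Σ = -1/30  ⇒  CG² = 900/7*(-1/30)² = 1/7
CG = −√(1/7) = -0.377964

-0.377964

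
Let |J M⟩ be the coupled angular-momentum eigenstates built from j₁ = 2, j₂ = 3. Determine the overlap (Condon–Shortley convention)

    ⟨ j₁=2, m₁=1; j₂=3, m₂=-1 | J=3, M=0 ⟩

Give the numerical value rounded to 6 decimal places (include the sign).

+0.182574

√[7·2!2!4!/9! · 3!1!2!4!3!3!] = √(96/5)
  +(−1)^0/∏(0,2,1,2,1,2)! = 1/8  (running 1/8)
  +(−1)^1/∏(1,1,0,1,2,3)! = -1/12  (running 1/24)
⟨..|..⟩ = √(96/5)·(1/24) = +0.182574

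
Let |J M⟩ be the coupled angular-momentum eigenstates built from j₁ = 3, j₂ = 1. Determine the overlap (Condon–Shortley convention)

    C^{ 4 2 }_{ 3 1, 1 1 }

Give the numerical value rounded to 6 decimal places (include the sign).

√[9·0!6!2!/9! · 4!2!2!0!6!2!] = √(34560/7)
  +(−1)^0/∏(0,0,2,2,4,0)! = 1/96  (running 1/96)
⟨..|..⟩ = √(34560/7)·(1/96) = +0.731925

+√(15/28) ≈ +0.731925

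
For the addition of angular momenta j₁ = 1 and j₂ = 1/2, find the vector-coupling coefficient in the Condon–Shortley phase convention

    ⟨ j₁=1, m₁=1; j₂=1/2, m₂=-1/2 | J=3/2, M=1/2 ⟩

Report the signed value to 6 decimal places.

+0.577350  (= +√(1/3))

triangle: 0!×2!×1!/4! = 2/24
(j±m)!: 2!×0!×0!×1!×2!×1! = 4
prefactor² = (2J+1)×Δ×N² = 4/3
  k=0: +1/(0!×0!×0!×0!×2!×1!) = 1/2
Σ = 1/2  ⇒  CG² = 4/3×1/2² = 1/3
CG = +√(1/3) = +0.577350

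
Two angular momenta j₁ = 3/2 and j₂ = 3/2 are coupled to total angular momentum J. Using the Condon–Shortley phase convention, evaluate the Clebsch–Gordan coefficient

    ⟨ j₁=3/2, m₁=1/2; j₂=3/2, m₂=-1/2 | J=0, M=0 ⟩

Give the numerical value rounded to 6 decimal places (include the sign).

triangle: 3!·0!·0!/4! = 6/24
(j±m)!: 2!·1!·1!·2!·0!·0! = 4
prefactor² = (2J+1)·Δ·N² = 1
  k=1: −1/(1!·2!·0!·0!·0!·0!) = -1/2
Σ = -1/2  ⇒  CG² = 1·(-1/2)² = 1/4
CG = −√(1/4) = -0.500000

−√(1/4) ≈ -0.500000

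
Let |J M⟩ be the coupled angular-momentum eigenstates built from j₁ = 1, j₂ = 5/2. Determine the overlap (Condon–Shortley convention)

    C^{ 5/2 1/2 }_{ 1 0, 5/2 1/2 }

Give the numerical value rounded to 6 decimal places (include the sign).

−√(1/35) ≈ -0.169031

√[6·1!1!4!/7! · 1!1!3!2!3!2!] = √(144/35)
  +(−1)^0/∏(0,1,1,3,0,1)! = 1/6  (running 1/6)
  +(−1)^1/∏(1,0,0,2,1,2)! = -1/4  (running -1/12)
⟨..|..⟩ = √(144/35)·(-1/12) = -0.169031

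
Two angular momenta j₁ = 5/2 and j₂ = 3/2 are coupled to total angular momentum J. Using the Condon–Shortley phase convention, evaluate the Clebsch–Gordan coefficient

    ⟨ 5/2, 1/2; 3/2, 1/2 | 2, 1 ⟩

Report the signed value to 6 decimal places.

triangle: 2!*3!*1!/7! = 12/5040
(j±m)!: 3!*2!*2!*1!*3!*1! = 144
prefactor² = (2J+1)*Δ*N² = 12/7
  k=1: −1/(1!*1!*1!*1!*2!*0!) = -1/2
  k=2: +1/(2!*0!*0!*0!*3!*1!) = 1/12
Σ = -5/12  ⇒  CG² = 12/7*(-5/12)² = 25/84
CG = −√(25/84) = -0.545545

−√(25/84) = -0.545545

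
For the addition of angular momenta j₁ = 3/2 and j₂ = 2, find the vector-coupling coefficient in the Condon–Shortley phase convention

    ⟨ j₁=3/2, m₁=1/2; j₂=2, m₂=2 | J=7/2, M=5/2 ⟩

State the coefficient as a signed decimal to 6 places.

√[8·0!3!4!/8! · 2!1!4!0!6!1!] = √(6912/7)
  +(−1)^0/∏(0,0,1,4,2,0)! = 1/48  (running 1/48)
⟨..|..⟩ = √(6912/7)·(1/48) = +0.654654

+0.654654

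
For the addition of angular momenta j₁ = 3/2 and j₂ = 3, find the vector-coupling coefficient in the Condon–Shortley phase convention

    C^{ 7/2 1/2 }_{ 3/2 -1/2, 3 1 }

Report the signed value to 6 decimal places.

−√(2/7) = -0.534522

j₁+j₂−J=1  J+j₁−j₂=2  J−j₁+j₂=5  j₁+j₂+J+1=9
(j₁±m₁, j₂±m₂, J±M) = (1,2,4,2,4,3)
P² = 512/7
sum k=0..1:
  [0] +1/48 = 1/48
  [1] −1/12 = -1/12
S = -1/16
C² = P²·S² = 2/7 ; C = -0.534522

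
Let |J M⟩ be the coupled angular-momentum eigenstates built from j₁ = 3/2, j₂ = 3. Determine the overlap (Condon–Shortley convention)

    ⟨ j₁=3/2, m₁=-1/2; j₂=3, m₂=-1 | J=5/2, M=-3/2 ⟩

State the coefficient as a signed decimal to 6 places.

−√(7/20) ≈ -0.591608

triangle: 2!*1!*4!/8! = 48/40320
(j±m)!: 1!*2!*2!*4!*1!*4! = 2304
prefactor² = (2J+1)*Δ*N² = 576/35
  k=1: −1/(1!*1!*1!*1!*0!*3!) = -1/6
  k=2: +1/(2!*0!*0!*0!*1!*4!) = 1/48
Σ = -7/48  ⇒  CG² = 576/35*(-7/48)² = 7/20
CG = −√(7/20) = -0.591608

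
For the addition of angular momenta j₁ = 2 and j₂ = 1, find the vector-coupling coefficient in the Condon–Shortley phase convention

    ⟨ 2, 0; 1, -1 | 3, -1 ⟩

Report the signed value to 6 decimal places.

√[7·0!4!2!/7! · 2!2!0!2!2!4!] = √(128/5)
  +(−1)^0/∏(0,0,2,0,2,2)! = 1/8  (running 1/8)
⟨..|..⟩ = √(128/5)·(1/8) = +0.632456

+0.632456  (= +√(2/5))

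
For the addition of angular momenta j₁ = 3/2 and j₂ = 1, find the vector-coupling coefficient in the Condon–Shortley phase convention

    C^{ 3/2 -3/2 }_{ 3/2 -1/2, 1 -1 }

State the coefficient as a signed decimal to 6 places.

√[4·1!2!1!/5! · 1!2!0!2!0!3!] = √(8/5)
  +(−1)^0/∏(0,1,2,0,0,1)! = 1/2  (running 1/2)
⟨..|..⟩ = √(8/5)·(1/2) = +0.632456

+0.632456  (= +√(2/5))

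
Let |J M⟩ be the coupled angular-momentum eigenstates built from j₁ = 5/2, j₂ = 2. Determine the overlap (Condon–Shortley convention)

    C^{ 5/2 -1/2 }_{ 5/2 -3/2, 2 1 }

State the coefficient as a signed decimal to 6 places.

+0.414039  (= +√(6/35))

triangle: 2!×3!×2!/8! = 24/40320
(j±m)!: 1!×4!×3!×1!×2!×3! = 1728
prefactor² = (2J+1)×Δ×N² = 216/35
  k=1: −1/(1!×1!×3!×2!×0!×0!) = -1/12
  k=2: +1/(2!×0!×2!×1!×1!×1!) = 1/4
Σ = 1/6  ⇒  CG² = 216/35×1/6² = 6/35
CG = +√(6/35) = +0.414039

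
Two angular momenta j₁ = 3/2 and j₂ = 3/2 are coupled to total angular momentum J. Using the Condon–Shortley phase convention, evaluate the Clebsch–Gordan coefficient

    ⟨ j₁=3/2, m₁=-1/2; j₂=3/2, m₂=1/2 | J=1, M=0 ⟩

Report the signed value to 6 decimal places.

j₁+j₂−J=2  J+j₁−j₂=1  J−j₁+j₂=1  j₁+j₂+J+1=5
(j₁±m₁, j₂±m₂, J±M) = (1,2,2,1,1,1)
P² = 1/5
sum k=1..2:
  [1] −1/1 = -1
  [2] +1/2 = 1/2
S = -1/2
C² = P²·S² = 1/20 ; C = -0.223607

-0.223607  (= −√(1/20))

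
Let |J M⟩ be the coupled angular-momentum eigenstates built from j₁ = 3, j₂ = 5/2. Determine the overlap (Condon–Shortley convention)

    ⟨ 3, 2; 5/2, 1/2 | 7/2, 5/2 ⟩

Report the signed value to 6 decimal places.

√[8·2!4!3!/10! · 5!1!3!2!6!1!] = √(4608/7)
  +(−1)^0/∏(0,2,1,3,3,0)! = 1/72  (running 1/72)
  +(−1)^1/∏(1,1,0,2,4,1)! = -1/48  (running -1/144)
⟨..|..⟩ = √(4608/7)·(-1/144) = -0.178174

-0.178174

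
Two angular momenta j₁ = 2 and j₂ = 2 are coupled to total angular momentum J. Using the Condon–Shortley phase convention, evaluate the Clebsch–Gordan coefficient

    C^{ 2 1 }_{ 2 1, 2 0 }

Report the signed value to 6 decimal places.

-0.267261

j₁+j₂−J=2  J+j₁−j₂=2  J−j₁+j₂=2  j₁+j₂+J+1=7
(j₁±m₁, j₂±m₂, J±M) = (3,1,2,2,3,1)
P² = 8/7
sum k=0..1:
  [0] +1/4 = 1/4
  [1] −1/2 = -1/2
S = -1/4
C² = P²·S² = 1/14 ; C = -0.267261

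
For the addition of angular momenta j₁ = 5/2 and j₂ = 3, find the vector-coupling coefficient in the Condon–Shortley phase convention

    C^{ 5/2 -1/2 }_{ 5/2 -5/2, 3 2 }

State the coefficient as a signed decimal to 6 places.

-0.597614

triangle: 3!×2!×3!/9! = 72/362880
(j±m)!: 0!×5!×5!×1!×2!×3! = 172800
prefactor² = (2J+1)×Δ×N² = 1440/7
  k=3: −1/(3!×0!×2!×2!×0!×1!) = -1/24
Σ = -1/24  ⇒  CG² = 1440/7×(-1/24)² = 5/14
CG = −√(5/14) = -0.597614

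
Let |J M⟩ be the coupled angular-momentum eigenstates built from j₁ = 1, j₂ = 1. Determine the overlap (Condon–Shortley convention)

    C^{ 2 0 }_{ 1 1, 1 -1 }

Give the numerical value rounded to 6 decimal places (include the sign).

triangle: 0!·2!·2!/5! = 4/120
(j±m)!: 2!·0!·0!·2!·2!·2! = 16
prefactor² = (2J+1)·Δ·N² = 8/3
  k=0: +1/(0!·0!·0!·0!·2!·2!) = 1/4
Σ = 1/4  ⇒  CG² = 8/3·1/4² = 1/6
CG = +√(1/6) = +0.408248

+√(1/6) ≈ +0.408248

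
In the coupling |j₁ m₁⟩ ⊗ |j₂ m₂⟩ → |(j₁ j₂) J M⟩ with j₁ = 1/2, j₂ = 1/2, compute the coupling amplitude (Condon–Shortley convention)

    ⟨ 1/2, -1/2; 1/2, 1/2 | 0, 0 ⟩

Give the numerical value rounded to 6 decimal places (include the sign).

-0.707107

triangle: 1!*0!*0!/2! = 1/2
(j±m)!: 0!*1!*1!*0!*0!*0! = 1
prefactor² = (2J+1)*Δ*N² = 1/2
  k=1: −1/(1!*0!*0!*0!*0!*0!) = -1
Σ = -1  ⇒  CG² = 1/2*(-1)² = 1/2
CG = −√(1/2) = -0.707107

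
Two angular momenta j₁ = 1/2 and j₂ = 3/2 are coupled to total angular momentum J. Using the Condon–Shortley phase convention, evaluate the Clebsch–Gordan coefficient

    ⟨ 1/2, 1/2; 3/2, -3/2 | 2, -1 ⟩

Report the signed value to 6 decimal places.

+√(1/4) ≈ +0.500000

triangle: 0!×1!×3!/5! = 6/120
(j±m)!: 1!×0!×0!×3!×1!×3! = 36
prefactor² = (2J+1)×Δ×N² = 9
  k=0: +1/(0!×0!×0!×0!×1!×3!) = 1/6
Σ = 1/6  ⇒  CG² = 9×1/6² = 1/4
CG = +√(1/4) = +0.500000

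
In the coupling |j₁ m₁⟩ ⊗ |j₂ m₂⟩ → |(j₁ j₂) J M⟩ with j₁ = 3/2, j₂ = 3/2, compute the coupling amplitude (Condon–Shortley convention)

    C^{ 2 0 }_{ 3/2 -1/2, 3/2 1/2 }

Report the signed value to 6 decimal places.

j₁+j₂−J=1  J+j₁−j₂=2  J−j₁+j₂=2  j₁+j₂+J+1=6
(j₁±m₁, j₂±m₂, J±M) = (1,2,2,1,2,2)
P² = 4/9
sum k=0..1:
  [0] +1/4 = 1/4
  [1] −1/1 = -1
S = -3/4
C² = P²·S² = 1/4 ; C = -0.500000

−√(1/4) = -0.500000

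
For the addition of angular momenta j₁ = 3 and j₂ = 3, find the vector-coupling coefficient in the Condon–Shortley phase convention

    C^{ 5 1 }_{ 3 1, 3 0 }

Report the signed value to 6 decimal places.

+0.345033  (= +√(5/42))

triangle: 1!*5!*5!/12! = 14400/479001600
(j±m)!: 4!*2!*3!*3!*6!*4! = 29859840
prefactor² = (2J+1)*Δ*N² = 69120/7
  k=0: +1/(0!*1!*2!*3!*3!*2!) = 1/144
  k=1: −1/(1!*0!*1!*2!*4!*3!) = -1/288
Σ = 1/288  ⇒  CG² = 69120/7*1/288² = 5/42
CG = +√(5/42) = +0.345033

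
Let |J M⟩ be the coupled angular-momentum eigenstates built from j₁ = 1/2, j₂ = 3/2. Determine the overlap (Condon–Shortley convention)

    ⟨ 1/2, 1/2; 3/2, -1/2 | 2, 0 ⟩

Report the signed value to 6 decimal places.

+0.707107  (= +√(1/2))

j₁+j₂−J=0  J+j₁−j₂=1  J−j₁+j₂=3  j₁+j₂+J+1=5
(j₁±m₁, j₂±m₂, J±M) = (1,0,1,2,2,2)
P² = 2
sum k=0..0:
  [0] +1/2 = 1/2
S = 1/2
C² = P²·S² = 1/2 ; C = +0.707107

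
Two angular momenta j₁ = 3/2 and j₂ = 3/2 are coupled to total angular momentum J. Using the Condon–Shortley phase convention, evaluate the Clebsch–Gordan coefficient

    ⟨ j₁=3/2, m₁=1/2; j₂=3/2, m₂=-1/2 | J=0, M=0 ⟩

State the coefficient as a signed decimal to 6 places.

√[1·3!0!0!/4! · 2!1!1!2!0!0!] = √(1)
  +(−1)^1/∏(1,2,0,0,0,0)! = -1/2  (running -1/2)
⟨..|..⟩ = √(1)·(-1/2) = -0.500000

-0.500000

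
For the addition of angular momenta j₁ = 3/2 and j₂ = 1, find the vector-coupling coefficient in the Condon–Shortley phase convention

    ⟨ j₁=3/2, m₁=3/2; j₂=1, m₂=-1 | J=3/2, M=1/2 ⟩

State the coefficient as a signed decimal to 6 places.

√[4·1!2!1!/5! · 3!0!0!2!2!1!] = √(8/5)
  +(−1)^0/∏(0,1,0,0,2,1)! = 1/2  (running 1/2)
⟨..|..⟩ = √(8/5)·(1/2) = +0.632456

+√(2/5) ≈ +0.632456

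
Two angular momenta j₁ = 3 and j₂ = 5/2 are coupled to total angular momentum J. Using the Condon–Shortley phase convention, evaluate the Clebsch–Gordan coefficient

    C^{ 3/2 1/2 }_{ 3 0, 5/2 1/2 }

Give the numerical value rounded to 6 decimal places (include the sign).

√[4·4!2!1!/8! · 3!3!3!2!2!1!] = √(144/35)
  +(−1)^2/∏(2,2,1,1,1,0)! = 1/4  (running 1/4)
  +(−1)^3/∏(3,1,0,0,2,1)! = -1/12  (running 1/6)
⟨..|..⟩ = √(144/35)·(1/6) = +0.338062

+0.338062  (= +√(4/35))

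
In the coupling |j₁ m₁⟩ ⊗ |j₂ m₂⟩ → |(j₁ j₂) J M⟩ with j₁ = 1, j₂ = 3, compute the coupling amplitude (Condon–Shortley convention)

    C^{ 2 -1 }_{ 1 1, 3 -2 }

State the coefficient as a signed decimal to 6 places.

+0.690066

√[5·2!0!4!/7! · 2!0!1!5!1!3!] = √(480/7)
  +(−1)^0/∏(0,2,0,1,0,3)! = 1/12  (running 1/12)
⟨..|..⟩ = √(480/7)·(1/12) = +0.690066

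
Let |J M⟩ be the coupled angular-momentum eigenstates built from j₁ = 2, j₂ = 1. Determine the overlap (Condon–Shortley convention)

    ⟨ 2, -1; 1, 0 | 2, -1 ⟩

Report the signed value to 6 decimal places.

√[5·1!3!1!/6! · 1!3!1!1!1!3!] = √(3/2)
  +(−1)^0/∏(0,1,3,1,0,0)! = 1/6  (running 1/6)
  +(−1)^1/∏(1,0,2,0,1,1)! = -1/2  (running -1/3)
⟨..|..⟩ = √(3/2)·(-1/3) = -0.408248

−√(1/6) = -0.408248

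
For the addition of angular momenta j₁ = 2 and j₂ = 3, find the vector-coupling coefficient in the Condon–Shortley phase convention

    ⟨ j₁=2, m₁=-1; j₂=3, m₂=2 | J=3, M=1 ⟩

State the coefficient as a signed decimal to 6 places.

triangle: 2!×2!×4!/9! = 96/362880
(j±m)!: 1!×3!×5!×1!×4!×2! = 34560
prefactor² = (2J+1)×Δ×N² = 64
  k=1: −1/(1!×1!×2!×4!×0!×0!) = -1/48
  k=2: +1/(2!×0!×1!×3!×1!×1!) = 1/12
Σ = 1/16  ⇒  CG² = 64×1/16² = 1/4
CG = +√(1/4) = +0.500000

+0.500000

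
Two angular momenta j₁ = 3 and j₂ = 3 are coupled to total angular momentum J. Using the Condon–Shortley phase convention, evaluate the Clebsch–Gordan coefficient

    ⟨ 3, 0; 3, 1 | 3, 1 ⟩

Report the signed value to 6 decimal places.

+0.408248  (= +√(1/6))

j₁+j₂−J=3  J+j₁−j₂=3  J−j₁+j₂=3  j₁+j₂+J+1=10
(j₁±m₁, j₂±m₂, J±M) = (3,3,4,2,4,2)
P² = 864/25
sum k=1..3:
  [1] −1/24 = -1/24
  [2] +1/8 = 1/8
  [3] −1/72 = -1/72
S = 5/72
C² = P²·S² = 1/6 ; C = +0.408248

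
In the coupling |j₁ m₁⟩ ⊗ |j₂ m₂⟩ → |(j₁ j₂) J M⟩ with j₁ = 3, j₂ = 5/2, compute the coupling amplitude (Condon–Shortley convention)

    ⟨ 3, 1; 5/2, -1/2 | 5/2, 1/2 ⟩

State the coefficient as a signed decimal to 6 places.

triangle: 3!*3!*2!/9! = 72/362880
(j±m)!: 4!*2!*2!*3!*3!*2! = 6912
prefactor² = (2J+1)*Δ*N² = 288/35
  k=0: +1/(0!*3!*2!*2!*1!*0!) = 1/24
  k=1: −1/(1!*2!*1!*1!*2!*1!) = -1/4
  k=2: +1/(2!*1!*0!*0!*3!*2!) = 1/24
Σ = -1/6  ⇒  CG² = 288/35*(-1/6)² = 8/35
CG = −√(8/35) = -0.478091

-0.478091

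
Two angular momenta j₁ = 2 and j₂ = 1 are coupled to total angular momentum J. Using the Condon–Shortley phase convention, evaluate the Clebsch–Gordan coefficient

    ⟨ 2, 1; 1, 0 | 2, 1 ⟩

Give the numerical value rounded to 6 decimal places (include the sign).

+√(1/6) = +0.408248

triangle: 1!×3!×1!/6! = 6/720
(j±m)!: 3!×1!×1!×1!×3!×1! = 36
prefactor² = (2J+1)×Δ×N² = 3/2
  k=0: +1/(0!×1!×1!×1!×2!×0!) = 1/2
  k=1: −1/(1!×0!×0!×0!×3!×1!) = -1/6
Σ = 1/3  ⇒  CG² = 3/2×1/3² = 1/6
CG = +√(1/6) = +0.408248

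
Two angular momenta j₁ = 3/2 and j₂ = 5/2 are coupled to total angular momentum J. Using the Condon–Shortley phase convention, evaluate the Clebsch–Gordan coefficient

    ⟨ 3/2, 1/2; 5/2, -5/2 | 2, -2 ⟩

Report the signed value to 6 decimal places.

√[5·2!1!3!/7! · 2!1!0!5!0!4!] = √(480/7)
  +(−1)^0/∏(0,2,1,0,0,3)! = 1/12  (running 1/12)
⟨..|..⟩ = √(480/7)·(1/12) = +0.690066

+0.690066  (= +√(10/21))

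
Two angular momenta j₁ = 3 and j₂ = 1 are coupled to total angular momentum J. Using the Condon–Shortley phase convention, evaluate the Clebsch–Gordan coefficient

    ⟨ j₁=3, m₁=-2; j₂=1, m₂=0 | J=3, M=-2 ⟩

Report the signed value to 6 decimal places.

-0.577350  (= −√(1/3))

triangle: 1!*5!*1!/8! = 120/40320
(j±m)!: 1!*5!*1!*1!*1!*5! = 14400
prefactor² = (2J+1)*Δ*N² = 300
  k=0: +1/(0!*1!*5!*1!*0!*0!) = 1/120
  k=1: −1/(1!*0!*4!*0!*1!*1!) = -1/24
Σ = -1/30  ⇒  CG² = 300*(-1/30)² = 1/3
CG = −√(1/3) = -0.577350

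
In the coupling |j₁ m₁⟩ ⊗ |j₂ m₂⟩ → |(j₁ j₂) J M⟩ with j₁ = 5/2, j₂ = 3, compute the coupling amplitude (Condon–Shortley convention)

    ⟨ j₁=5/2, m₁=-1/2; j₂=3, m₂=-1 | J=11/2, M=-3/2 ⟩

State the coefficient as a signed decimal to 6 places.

+0.674200  (= +√(5/11))

triangle: 0!·5!·6!/12! = 86400/479001600
(j±m)!: 2!·3!·2!·4!·4!·7! = 69672960
prefactor² = (2J+1)·Δ·N² = 1658880/11
  k=0: +1/(0!·0!·3!·2!·2!·4!) = 1/576
Σ = 1/576  ⇒  CG² = 1658880/11·1/576² = 5/11
CG = +√(5/11) = +0.674200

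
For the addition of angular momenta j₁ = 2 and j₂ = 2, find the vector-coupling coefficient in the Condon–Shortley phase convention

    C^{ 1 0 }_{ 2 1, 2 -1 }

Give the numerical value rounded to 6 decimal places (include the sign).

√[3·3!1!1!/6! · 3!1!1!3!1!1!] = √(9/10)
  +(−1)^0/∏(0,3,1,1,0,0)! = 1/6  (running 1/6)
  +(−1)^1/∏(1,2,0,0,1,1)! = -1/2  (running -1/3)
⟨..|..⟩ = √(9/10)·(-1/3) = -0.316228

-0.316228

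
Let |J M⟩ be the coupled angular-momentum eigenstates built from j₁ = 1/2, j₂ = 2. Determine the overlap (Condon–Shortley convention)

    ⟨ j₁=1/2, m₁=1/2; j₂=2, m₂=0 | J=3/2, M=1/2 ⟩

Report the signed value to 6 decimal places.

+0.632456  (= +√(2/5))

triangle: 1!·0!·3!/5! = 6/120
(j±m)!: 1!·0!·2!·2!·2!·1! = 8
prefactor² = (2J+1)·Δ·N² = 8/5
  k=0: +1/(0!·1!·0!·2!·0!·1!) = 1/2
Σ = 1/2  ⇒  CG² = 8/5·1/2² = 2/5
CG = +√(2/5) = +0.632456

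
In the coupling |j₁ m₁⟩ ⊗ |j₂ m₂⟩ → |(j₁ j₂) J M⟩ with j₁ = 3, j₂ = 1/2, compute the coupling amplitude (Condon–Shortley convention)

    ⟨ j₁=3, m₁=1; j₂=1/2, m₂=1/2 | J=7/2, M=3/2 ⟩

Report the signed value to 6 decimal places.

√[8·0!6!1!/8! · 4!2!1!0!5!2!] = √(11520/7)
  +(−1)^0/∏(0,0,2,1,4,0)! = 1/48  (running 1/48)
⟨..|..⟩ = √(11520/7)·(1/48) = +0.845154

+0.845154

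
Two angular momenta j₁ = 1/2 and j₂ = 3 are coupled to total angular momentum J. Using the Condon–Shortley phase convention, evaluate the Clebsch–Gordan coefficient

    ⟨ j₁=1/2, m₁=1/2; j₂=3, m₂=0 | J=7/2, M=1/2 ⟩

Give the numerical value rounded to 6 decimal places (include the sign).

+√(4/7) ≈ +0.755929

triangle: 0!·1!·6!/8! = 720/40320
(j±m)!: 1!·0!·3!·3!·4!·3! = 5184
prefactor² = (2J+1)·Δ·N² = 5184/7
  k=0: +1/(0!·0!·0!·3!·1!·3!) = 1/36
Σ = 1/36  ⇒  CG² = 5184/7·1/36² = 4/7
CG = +√(4/7) = +0.755929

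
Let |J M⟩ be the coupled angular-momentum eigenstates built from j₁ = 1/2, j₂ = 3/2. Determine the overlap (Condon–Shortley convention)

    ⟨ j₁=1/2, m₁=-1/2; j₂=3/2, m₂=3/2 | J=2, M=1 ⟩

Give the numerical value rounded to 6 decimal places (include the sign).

+√(1/4) = +0.500000

j₁+j₂−J=0  J+j₁−j₂=1  J−j₁+j₂=3  j₁+j₂+J+1=5
(j₁±m₁, j₂±m₂, J±M) = (0,1,3,0,3,1)
P² = 9
sum k=0..0:
  [0] +1/6 = 1/6
S = 1/6
C² = P²·S² = 1/4 ; C = +0.500000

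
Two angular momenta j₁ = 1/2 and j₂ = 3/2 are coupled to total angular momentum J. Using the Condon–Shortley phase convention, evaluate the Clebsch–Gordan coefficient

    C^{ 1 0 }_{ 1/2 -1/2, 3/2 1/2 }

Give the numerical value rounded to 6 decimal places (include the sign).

−√(1/2) ≈ -0.707107

j₁+j₂−J=1  J+j₁−j₂=0  J−j₁+j₂=2  j₁+j₂+J+1=4
(j₁±m₁, j₂±m₂, J±M) = (0,1,2,1,1,1)
P² = 1/2
sum k=1..1:
  [1] −1/1 = -1
S = -1
C² = P²·S² = 1/2 ; C = -0.707107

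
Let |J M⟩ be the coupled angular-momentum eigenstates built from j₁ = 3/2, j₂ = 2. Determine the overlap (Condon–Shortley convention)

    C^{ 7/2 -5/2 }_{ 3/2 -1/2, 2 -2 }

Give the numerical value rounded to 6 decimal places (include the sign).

+√(3/7) ≈ +0.654654

√[8·0!3!4!/8! · 1!2!0!4!1!6!] = √(6912/7)
  +(−1)^0/∏(0,0,2,0,1,4)! = 1/48  (running 1/48)
⟨..|..⟩ = √(6912/7)·(1/48) = +0.654654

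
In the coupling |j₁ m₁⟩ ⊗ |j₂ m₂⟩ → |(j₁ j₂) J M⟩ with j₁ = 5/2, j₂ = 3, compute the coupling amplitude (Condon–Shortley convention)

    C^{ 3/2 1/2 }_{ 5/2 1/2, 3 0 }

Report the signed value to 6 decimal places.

+√(4/35) ≈ +0.338062

triangle: 4!×1!×2!/8! = 48/40320
(j±m)!: 3!×2!×3!×3!×2!×1! = 864
prefactor² = (2J+1)×Δ×N² = 144/35
  k=1: −1/(1!×3!×1!×2!×0!×0!) = -1/12
  k=2: +1/(2!×2!×0!×1!×1!×1!) = 1/4
Σ = 1/6  ⇒  CG² = 144/35×1/6² = 4/35
CG = +√(4/35) = +0.338062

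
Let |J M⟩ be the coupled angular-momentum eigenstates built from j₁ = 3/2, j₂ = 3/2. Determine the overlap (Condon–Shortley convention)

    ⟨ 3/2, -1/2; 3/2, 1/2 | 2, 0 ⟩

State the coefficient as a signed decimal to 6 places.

j₁+j₂−J=1  J+j₁−j₂=2  J−j₁+j₂=2  j₁+j₂+J+1=6
(j₁±m₁, j₂±m₂, J±M) = (1,2,2,1,2,2)
P² = 4/9
sum k=0..1:
  [0] +1/4 = 1/4
  [1] −1/1 = -1
S = -3/4
C² = P²·S² = 1/4 ; C = -0.500000

-0.500000  (= −√(1/4))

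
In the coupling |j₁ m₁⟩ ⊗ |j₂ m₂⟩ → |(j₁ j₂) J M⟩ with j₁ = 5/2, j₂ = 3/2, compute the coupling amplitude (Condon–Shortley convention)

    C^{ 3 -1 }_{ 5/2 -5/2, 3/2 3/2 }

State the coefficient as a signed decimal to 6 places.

-0.353553

triangle: 1!*4!*2!/8! = 48/40320
(j±m)!: 0!*5!*3!*0!*2!*4! = 34560
prefactor² = (2J+1)*Δ*N² = 288
  k=1: −1/(1!*0!*4!*2!*0!*0!) = -1/48
Σ = -1/48  ⇒  CG² = 288*(-1/48)² = 1/8
CG = −√(1/8) = -0.353553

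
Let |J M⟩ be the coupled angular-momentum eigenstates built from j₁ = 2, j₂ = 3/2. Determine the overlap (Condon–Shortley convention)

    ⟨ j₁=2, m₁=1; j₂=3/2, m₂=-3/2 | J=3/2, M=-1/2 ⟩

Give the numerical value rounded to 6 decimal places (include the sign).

triangle: 2!·2!·1!/6! = 4/720
(j±m)!: 3!·1!·0!·3!·1!·2! = 72
prefactor² = (2J+1)·Δ·N² = 8/5
  k=0: +1/(0!·2!·1!·0!·1!·1!) = 1/2
Σ = 1/2  ⇒  CG² = 8/5·1/2² = 2/5
CG = +√(2/5) = +0.632456

+0.632456  (= +√(2/5))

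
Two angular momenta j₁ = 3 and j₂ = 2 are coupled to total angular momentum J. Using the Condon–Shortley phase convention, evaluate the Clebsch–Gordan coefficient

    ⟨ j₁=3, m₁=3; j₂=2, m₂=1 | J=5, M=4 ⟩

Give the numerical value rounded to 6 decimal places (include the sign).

+√(2/5) = +0.632456

√[11·0!6!4!/11! · 6!0!3!1!9!1!] = √(7464960)
  +(−1)^0/∏(0,0,0,3,6,1)! = 1/4320  (running 1/4320)
⟨..|..⟩ = √(7464960)·(1/4320) = +0.632456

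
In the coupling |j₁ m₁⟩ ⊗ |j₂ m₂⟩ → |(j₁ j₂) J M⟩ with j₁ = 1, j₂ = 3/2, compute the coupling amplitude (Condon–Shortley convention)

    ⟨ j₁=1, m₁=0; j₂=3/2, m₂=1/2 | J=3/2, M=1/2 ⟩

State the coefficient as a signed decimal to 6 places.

triangle: 1!×1!×2!/5! = 2/120
(j±m)!: 1!×1!×2!×1!×2!×1! = 4
prefactor² = (2J+1)×Δ×N² = 4/15
  k=0: +1/(0!×1!×1!×2!×0!×0!) = 1/2
  k=1: −1/(1!×0!×0!×1!×1!×1!) = -1
Σ = -1/2  ⇒  CG² = 4/15×(-1/2)² = 1/15
CG = −√(1/15) = -0.258199

−√(1/15) = -0.258199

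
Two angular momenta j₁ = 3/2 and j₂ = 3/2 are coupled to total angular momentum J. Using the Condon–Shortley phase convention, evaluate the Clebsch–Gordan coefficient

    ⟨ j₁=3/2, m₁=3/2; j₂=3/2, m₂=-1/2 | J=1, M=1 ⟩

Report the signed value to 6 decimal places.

√[3·2!1!1!/5! · 3!0!1!2!2!0!] = √(6/5)
  +(−1)^0/∏(0,2,0,1,1,0)! = 1/2  (running 1/2)
⟨..|..⟩ = √(6/5)·(1/2) = +0.547723

+√(3/10) = +0.547723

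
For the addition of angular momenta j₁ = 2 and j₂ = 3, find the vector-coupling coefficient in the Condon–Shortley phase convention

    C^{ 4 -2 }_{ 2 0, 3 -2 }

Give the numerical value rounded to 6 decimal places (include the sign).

+√(12/35) = +0.585540

√[9·1!3!5!/10! · 2!2!1!5!2!6!] = √(8640/7)
  +(−1)^0/∏(0,1,2,1,1,4)! = 1/48  (running 1/48)
  +(−1)^1/∏(1,0,1,0,2,5)! = -1/240  (running 1/60)
⟨..|..⟩ = √(8640/7)·(1/60) = +0.585540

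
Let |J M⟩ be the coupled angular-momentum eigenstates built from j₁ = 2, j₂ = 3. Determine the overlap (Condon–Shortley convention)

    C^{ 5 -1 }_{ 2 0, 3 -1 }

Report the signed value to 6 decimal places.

+√(3/7) ≈ +0.654654

j₁+j₂−J=0  J+j₁−j₂=4  J−j₁+j₂=6  j₁+j₂+J+1=11
(j₁±m₁, j₂±m₂, J±M) = (2,2,2,4,4,6)
P² = 110592/7
sum k=0..0:
  [0] +1/192 = 1/192
S = 1/192
C² = P²·S² = 3/7 ; C = +0.654654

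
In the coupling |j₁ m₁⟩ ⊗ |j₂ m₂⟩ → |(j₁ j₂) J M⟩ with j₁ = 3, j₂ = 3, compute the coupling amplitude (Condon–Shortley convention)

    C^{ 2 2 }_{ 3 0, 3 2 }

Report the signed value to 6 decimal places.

−√(5/21) = -0.487950

j₁+j₂−J=4  J+j₁−j₂=2  J−j₁+j₂=2  j₁+j₂+J+1=9
(j₁±m₁, j₂±m₂, J±M) = (3,3,5,1,4,0)
P² = 960/7
sum k=3..3:
  [3] −1/24 = -1/24
S = -1/24
C² = P²·S² = 5/21 ; C = -0.487950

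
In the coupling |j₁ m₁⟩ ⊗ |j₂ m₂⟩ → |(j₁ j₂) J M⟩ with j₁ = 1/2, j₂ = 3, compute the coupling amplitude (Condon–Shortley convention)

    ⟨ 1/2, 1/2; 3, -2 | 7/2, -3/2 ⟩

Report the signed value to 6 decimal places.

√[8·0!1!6!/8! · 1!0!1!5!2!5!] = √(28800/7)
  +(−1)^0/∏(0,0,0,1,1,5)! = 1/120  (running 1/120)
⟨..|..⟩ = √(28800/7)·(1/120) = +0.534522

+√(2/7) ≈ +0.534522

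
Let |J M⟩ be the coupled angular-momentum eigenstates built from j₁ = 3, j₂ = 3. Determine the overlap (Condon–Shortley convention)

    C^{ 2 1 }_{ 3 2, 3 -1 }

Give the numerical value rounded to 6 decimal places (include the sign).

-0.422577

j₁+j₂−J=4  J+j₁−j₂=2  J−j₁+j₂=2  j₁+j₂+J+1=9
(j₁±m₁, j₂±m₂, J±M) = (5,1,2,4,3,1)
P² = 320/7
sum k=0..1:
  [0] +1/48 = 1/48
  [1] −1/12 = -1/12
S = -1/16
C² = P²·S² = 5/28 ; C = -0.422577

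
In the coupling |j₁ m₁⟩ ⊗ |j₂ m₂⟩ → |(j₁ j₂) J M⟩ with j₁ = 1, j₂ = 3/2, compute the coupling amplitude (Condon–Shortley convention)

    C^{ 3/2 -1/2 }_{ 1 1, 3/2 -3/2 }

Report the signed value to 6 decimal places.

j₁+j₂−J=1  J+j₁−j₂=1  J−j₁+j₂=2  j₁+j₂+J+1=5
(j₁±m₁, j₂±m₂, J±M) = (2,0,0,3,1,2)
P² = 8/5
sum k=0..0:
  [0] +1/2 = 1/2
S = 1/2
C² = P²·S² = 2/5 ; C = +0.632456

+√(2/5) ≈ +0.632456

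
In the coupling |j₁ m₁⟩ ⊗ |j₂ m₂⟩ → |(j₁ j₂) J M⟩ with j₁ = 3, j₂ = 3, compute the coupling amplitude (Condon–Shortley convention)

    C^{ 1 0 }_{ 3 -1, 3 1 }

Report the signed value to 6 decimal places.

−√(1/28) = -0.188982

√[3·5!1!1!/8! · 2!4!4!2!1!1!] = √(144/7)
  +(−1)^3/∏(3,2,1,1,0,0)! = -1/12  (running -1/12)
  +(−1)^4/∏(4,1,0,0,1,1)! = 1/24  (running -1/24)
⟨..|..⟩ = √(144/7)·(-1/24) = -0.188982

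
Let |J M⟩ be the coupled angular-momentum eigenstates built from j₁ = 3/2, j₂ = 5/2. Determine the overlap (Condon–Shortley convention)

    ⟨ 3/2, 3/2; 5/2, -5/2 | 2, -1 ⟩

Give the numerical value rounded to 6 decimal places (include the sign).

+√(5/14) ≈ +0.597614

√[5·2!1!3!/7! · 3!0!0!5!1!3!] = √(360/7)
  +(−1)^0/∏(0,2,0,0,1,3)! = 1/12  (running 1/12)
⟨..|..⟩ = √(360/7)·(1/12) = +0.597614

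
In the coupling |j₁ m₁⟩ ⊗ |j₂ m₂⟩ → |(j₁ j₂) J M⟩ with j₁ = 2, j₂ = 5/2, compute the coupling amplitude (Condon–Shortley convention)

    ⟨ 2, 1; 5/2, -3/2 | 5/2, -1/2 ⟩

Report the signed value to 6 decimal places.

+√(6/35) = +0.414039

j₁+j₂−J=2  J+j₁−j₂=2  J−j₁+j₂=3  j₁+j₂+J+1=8
(j₁±m₁, j₂±m₂, J±M) = (3,1,1,4,2,3)
P² = 216/35
sum k=0..1:
  [0] +1/4 = 1/4
  [1] −1/12 = -1/12
S = 1/6
C² = P²·S² = 6/35 ; C = +0.414039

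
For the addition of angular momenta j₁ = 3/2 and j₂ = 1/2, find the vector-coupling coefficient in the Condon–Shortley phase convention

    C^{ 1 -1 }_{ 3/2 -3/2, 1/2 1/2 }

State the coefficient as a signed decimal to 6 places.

−√(3/4) ≈ -0.866025

j₁+j₂−J=1  J+j₁−j₂=2  J−j₁+j₂=0  j₁+j₂+J+1=4
(j₁±m₁, j₂±m₂, J±M) = (0,3,1,0,0,2)
P² = 3
sum k=1..1:
  [1] −1/2 = -1/2
S = -1/2
C² = P²·S² = 3/4 ; C = -0.866025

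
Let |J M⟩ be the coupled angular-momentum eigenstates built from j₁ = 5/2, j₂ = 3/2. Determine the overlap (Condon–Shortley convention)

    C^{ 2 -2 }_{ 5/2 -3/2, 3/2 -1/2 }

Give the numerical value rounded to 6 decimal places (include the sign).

j₁+j₂−J=2  J+j₁−j₂=3  J−j₁+j₂=1  j₁+j₂+J+1=7
(j₁±m₁, j₂±m₂, J±M) = (1,4,1,2,0,4)
P² = 96/7
sum k=1..1:
  [1] −1/6 = -1/6
S = -1/6
C² = P²·S² = 8/21 ; C = -0.617213

−√(8/21) = -0.617213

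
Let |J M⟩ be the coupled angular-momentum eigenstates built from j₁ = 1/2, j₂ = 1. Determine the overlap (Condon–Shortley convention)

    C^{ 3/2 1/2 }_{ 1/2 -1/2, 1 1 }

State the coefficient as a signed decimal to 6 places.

triangle: 0!*1!*2!/4! = 2/24
(j±m)!: 0!*1!*2!*0!*2!*1! = 4
prefactor² = (2J+1)*Δ*N² = 4/3
  k=0: +1/(0!*0!*1!*2!*0!*0!) = 1/2
Σ = 1/2  ⇒  CG² = 4/3*1/2² = 1/3
CG = +√(1/3) = +0.577350

+√(1/3) = +0.577350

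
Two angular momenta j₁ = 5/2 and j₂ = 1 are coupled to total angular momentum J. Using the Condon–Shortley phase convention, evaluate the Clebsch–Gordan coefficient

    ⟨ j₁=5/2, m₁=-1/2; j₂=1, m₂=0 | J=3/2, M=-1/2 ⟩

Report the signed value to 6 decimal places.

√[4·2!3!0!/6! · 2!3!1!1!1!2!] = √(8/5)
  +(−1)^1/∏(1,1,2,0,1,0)! = -1/2  (running -1/2)
⟨..|..⟩ = √(8/5)·(-1/2) = -0.632456

−√(2/5) ≈ -0.632456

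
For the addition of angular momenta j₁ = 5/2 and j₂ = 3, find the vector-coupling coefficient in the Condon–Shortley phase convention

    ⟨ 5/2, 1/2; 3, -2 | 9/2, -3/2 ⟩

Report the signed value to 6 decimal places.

√[10·1!4!5!/11! · 3!2!1!5!3!6!] = √(345600/77)
  +(−1)^0/∏(0,1,2,1,2,4)! = 1/96  (running 1/96)
  +(−1)^1/∏(1,0,1,0,3,5)! = -1/720  (running 13/1440)
⟨..|..⟩ = √(345600/77)·(13/1440) = +0.604815

+0.604815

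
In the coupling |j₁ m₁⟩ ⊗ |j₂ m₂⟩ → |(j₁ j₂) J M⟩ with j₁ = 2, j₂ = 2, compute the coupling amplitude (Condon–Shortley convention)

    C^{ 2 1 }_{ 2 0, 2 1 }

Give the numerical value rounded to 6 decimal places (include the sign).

-0.267261  (= −√(1/14))

√[5·2!2!2!/7! · 2!2!3!1!3!1!] = √(8/7)
  +(−1)^1/∏(1,1,1,2,1,0)! = -1/2  (running -1/2)
  +(−1)^2/∏(2,0,0,1,2,1)! = 1/4  (running -1/4)
⟨..|..⟩ = √(8/7)·(-1/4) = -0.267261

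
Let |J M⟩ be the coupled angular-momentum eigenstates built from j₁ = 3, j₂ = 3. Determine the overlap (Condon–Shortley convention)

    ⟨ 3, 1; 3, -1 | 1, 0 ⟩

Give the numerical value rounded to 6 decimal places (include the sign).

√[3·5!1!1!/8! · 4!2!2!4!1!1!] = √(144/7)
  +(−1)^1/∏(1,4,1,1,0,0)! = -1/24  (running -1/24)
  +(−1)^2/∏(2,3,0,0,1,1)! = 1/12  (running 1/24)
⟨..|..⟩ = √(144/7)·(1/24) = +0.188982

+0.188982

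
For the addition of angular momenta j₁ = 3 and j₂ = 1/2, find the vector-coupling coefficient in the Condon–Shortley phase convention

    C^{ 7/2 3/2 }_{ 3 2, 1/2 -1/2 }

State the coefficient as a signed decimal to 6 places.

j₁+j₂−J=0  J+j₁−j₂=6  J−j₁+j₂=1  j₁+j₂+J+1=8
(j₁±m₁, j₂±m₂, J±M) = (5,1,0,1,5,2)
P² = 28800/7
sum k=0..0:
  [0] +1/120 = 1/120
S = 1/120
C² = P²·S² = 2/7 ; C = +0.534522

+√(2/7) ≈ +0.534522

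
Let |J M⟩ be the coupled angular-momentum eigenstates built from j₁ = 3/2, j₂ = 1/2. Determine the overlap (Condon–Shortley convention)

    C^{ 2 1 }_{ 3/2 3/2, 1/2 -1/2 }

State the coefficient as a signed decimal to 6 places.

j₁+j₂−J=0  J+j₁−j₂=3  J−j₁+j₂=1  j₁+j₂+J+1=5
(j₁±m₁, j₂±m₂, J±M) = (3,0,0,1,3,1)
P² = 9
sum k=0..0:
  [0] +1/6 = 1/6
S = 1/6
C² = P²·S² = 1/4 ; C = +0.500000

+√(1/4) = +0.500000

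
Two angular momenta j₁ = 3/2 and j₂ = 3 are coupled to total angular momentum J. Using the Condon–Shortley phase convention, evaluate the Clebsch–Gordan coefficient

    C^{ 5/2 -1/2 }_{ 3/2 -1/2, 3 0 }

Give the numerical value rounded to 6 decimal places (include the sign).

−√(6/35) ≈ -0.414039

√[6·2!1!4!/8! · 1!2!3!3!2!3!] = √(216/35)
  +(−1)^1/∏(1,1,1,2,0,2)! = -1/4  (running -1/4)
  +(−1)^2/∏(2,0,0,1,1,3)! = 1/12  (running -1/6)
⟨..|..⟩ = √(216/35)·(-1/6) = -0.414039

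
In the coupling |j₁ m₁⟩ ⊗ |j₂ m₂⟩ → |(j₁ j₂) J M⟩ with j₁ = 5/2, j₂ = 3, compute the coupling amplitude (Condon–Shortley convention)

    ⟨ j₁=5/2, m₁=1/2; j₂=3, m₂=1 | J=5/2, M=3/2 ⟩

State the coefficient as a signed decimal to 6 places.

+0.169031

√[6·3!2!3!/9! · 3!2!4!2!4!1!] = √(576/35)
  +(−1)^1/∏(1,2,1,3,1,0)! = -1/12  (running -1/12)
  +(−1)^2/∏(2,1,0,2,2,1)! = 1/8  (running 1/24)
⟨..|..⟩ = √(576/35)·(1/24) = +0.169031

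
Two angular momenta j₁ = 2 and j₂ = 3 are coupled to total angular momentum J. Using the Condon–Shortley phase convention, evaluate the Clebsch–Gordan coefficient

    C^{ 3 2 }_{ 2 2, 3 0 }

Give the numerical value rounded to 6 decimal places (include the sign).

j₁+j₂−J=2  J+j₁−j₂=2  J−j₁+j₂=4  j₁+j₂+J+1=9
(j₁±m₁, j₂±m₂, J±M) = (4,0,3,3,5,1)
P² = 192
sum k=0..0:
  [0] +1/24 = 1/24
S = 1/24
C² = P²·S² = 1/3 ; C = +0.577350

+0.577350  (= +√(1/3))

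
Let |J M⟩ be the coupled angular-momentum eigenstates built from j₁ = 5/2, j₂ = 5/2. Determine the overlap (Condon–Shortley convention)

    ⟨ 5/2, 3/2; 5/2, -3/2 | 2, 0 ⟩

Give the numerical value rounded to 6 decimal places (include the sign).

+0.109109  (= +√(1/84))

√[5·3!2!2!/8! · 4!1!1!4!2!2!] = √(48/7)
  +(−1)^0/∏(0,3,1,1,1,1)! = 1/6  (running 1/6)
  +(−1)^1/∏(1,2,0,0,2,2)! = -1/8  (running 1/24)
⟨..|..⟩ = √(48/7)·(1/24) = +0.109109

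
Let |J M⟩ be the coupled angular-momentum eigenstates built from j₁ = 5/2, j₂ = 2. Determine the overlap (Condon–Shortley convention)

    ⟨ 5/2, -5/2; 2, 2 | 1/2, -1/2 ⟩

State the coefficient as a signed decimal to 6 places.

+√(1/3) ≈ +0.577350

j₁+j₂−J=4  J+j₁−j₂=1  J−j₁+j₂=0  j₁+j₂+J+1=6
(j₁±m₁, j₂±m₂, J±M) = (0,5,4,0,0,1)
P² = 192
sum k=4..4:
  [4] +1/24 = 1/24
S = 1/24
C² = P²·S² = 1/3 ; C = +0.577350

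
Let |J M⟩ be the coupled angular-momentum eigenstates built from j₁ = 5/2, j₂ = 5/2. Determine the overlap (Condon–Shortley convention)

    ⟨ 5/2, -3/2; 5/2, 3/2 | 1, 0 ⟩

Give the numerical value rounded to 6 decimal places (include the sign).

√[3·4!1!1!/7! · 1!4!4!1!1!1!] = √(288/35)
  +(−1)^3/∏(3,1,1,1,0,0)! = -1/6  (running -1/6)
  +(−1)^4/∏(4,0,0,0,1,1)! = 1/24  (running -1/8)
⟨..|..⟩ = √(288/35)·(-1/8) = -0.358569

−√(9/70) ≈ -0.358569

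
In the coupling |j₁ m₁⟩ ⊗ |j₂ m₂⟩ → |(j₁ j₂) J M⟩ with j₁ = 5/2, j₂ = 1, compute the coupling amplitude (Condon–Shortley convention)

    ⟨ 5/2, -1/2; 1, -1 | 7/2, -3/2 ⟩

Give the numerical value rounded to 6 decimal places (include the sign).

√[8·0!5!2!/8! · 2!3!0!2!2!5!] = √(1920/7)
  +(−1)^0/∏(0,0,3,0,2,2)! = 1/24  (running 1/24)
⟨..|..⟩ = √(1920/7)·(1/24) = +0.690066

+0.690066  (= +√(10/21))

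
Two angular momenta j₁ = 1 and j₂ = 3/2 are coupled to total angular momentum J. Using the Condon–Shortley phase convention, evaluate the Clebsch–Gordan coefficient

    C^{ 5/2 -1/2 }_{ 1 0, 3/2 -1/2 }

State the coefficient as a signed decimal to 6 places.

triangle: 0!·2!·3!/6! = 12/720
(j±m)!: 1!·1!·1!·2!·2!·3! = 24
prefactor² = (2J+1)·Δ·N² = 12/5
  k=0: +1/(0!·0!·1!·1!·1!·2!) = 1/2
Σ = 1/2  ⇒  CG² = 12/5·1/2² = 3/5
CG = +√(3/5) = +0.774597

+√(3/5) ≈ +0.774597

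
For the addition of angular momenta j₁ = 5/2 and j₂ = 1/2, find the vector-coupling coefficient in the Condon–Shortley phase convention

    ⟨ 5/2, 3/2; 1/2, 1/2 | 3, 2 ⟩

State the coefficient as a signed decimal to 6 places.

√[7·0!5!1!/7! · 4!1!1!0!5!1!] = √(480)
  +(−1)^0/∏(0,0,1,1,4,0)! = 1/24  (running 1/24)
⟨..|..⟩ = √(480)·(1/24) = +0.912871

+√(5/6) = +0.912871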